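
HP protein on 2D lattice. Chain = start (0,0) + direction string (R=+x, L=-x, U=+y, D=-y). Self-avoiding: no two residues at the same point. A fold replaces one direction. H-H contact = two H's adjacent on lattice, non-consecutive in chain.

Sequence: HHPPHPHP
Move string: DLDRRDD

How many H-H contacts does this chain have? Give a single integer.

Answer: 1

Derivation:
Positions: [(0, 0), (0, -1), (-1, -1), (-1, -2), (0, -2), (1, -2), (1, -3), (1, -4)]
H-H contact: residue 1 @(0,-1) - residue 4 @(0, -2)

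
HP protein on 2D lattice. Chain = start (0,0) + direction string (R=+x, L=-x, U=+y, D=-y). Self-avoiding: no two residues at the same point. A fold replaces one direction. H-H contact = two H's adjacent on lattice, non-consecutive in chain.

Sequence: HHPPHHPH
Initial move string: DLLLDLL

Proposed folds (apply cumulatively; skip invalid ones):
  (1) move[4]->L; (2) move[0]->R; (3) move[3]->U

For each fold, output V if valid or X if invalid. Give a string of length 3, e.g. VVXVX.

Initial: DLLLDLL -> [(0, 0), (0, -1), (-1, -1), (-2, -1), (-3, -1), (-3, -2), (-4, -2), (-5, -2)]
Fold 1: move[4]->L => DLLLLLL VALID
Fold 2: move[0]->R => RLLLLLL INVALID (collision), skipped
Fold 3: move[3]->U => DLLULLL VALID

Answer: VXV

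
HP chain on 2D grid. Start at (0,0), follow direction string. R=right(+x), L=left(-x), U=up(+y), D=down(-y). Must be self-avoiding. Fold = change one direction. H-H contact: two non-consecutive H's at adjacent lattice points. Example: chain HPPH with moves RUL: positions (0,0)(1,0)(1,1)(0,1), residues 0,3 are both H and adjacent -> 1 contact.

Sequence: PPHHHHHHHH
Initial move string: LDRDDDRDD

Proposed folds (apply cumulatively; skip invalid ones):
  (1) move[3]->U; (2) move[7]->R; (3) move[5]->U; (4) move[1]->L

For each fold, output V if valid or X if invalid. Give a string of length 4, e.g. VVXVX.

Answer: XVXX

Derivation:
Initial: LDRDDDRDD -> [(0, 0), (-1, 0), (-1, -1), (0, -1), (0, -2), (0, -3), (0, -4), (1, -4), (1, -5), (1, -6)]
Fold 1: move[3]->U => LDRUDDRDD INVALID (collision), skipped
Fold 2: move[7]->R => LDRDDDRRD VALID
Fold 3: move[5]->U => LDRDDURRD INVALID (collision), skipped
Fold 4: move[1]->L => LLRDDDRRD INVALID (collision), skipped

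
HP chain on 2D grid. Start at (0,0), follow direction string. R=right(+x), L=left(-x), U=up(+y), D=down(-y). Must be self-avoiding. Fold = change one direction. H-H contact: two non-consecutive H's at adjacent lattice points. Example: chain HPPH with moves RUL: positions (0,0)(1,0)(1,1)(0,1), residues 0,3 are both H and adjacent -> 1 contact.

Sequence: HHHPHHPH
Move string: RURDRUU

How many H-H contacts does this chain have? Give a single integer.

Positions: [(0, 0), (1, 0), (1, 1), (2, 1), (2, 0), (3, 0), (3, 1), (3, 2)]
H-H contact: residue 1 @(1,0) - residue 4 @(2, 0)

Answer: 1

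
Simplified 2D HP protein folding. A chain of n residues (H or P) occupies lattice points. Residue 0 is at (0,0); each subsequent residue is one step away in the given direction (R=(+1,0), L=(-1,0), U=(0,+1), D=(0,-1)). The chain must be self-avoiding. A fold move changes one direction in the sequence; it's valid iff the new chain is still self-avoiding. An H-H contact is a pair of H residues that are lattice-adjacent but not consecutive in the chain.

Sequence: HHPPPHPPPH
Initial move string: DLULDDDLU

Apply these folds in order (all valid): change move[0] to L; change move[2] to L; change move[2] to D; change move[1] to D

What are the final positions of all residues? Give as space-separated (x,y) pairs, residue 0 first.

Answer: (0,0) (-1,0) (-1,-1) (-1,-2) (-2,-2) (-2,-3) (-2,-4) (-2,-5) (-3,-5) (-3,-4)

Derivation:
Initial moves: DLULDDDLU
Fold: move[0]->L => LLULDDDLU (positions: [(0, 0), (-1, 0), (-2, 0), (-2, 1), (-3, 1), (-3, 0), (-3, -1), (-3, -2), (-4, -2), (-4, -1)])
Fold: move[2]->L => LLLLDDDLU (positions: [(0, 0), (-1, 0), (-2, 0), (-3, 0), (-4, 0), (-4, -1), (-4, -2), (-4, -3), (-5, -3), (-5, -2)])
Fold: move[2]->D => LLDLDDDLU (positions: [(0, 0), (-1, 0), (-2, 0), (-2, -1), (-3, -1), (-3, -2), (-3, -3), (-3, -4), (-4, -4), (-4, -3)])
Fold: move[1]->D => LDDLDDDLU (positions: [(0, 0), (-1, 0), (-1, -1), (-1, -2), (-2, -2), (-2, -3), (-2, -4), (-2, -5), (-3, -5), (-3, -4)])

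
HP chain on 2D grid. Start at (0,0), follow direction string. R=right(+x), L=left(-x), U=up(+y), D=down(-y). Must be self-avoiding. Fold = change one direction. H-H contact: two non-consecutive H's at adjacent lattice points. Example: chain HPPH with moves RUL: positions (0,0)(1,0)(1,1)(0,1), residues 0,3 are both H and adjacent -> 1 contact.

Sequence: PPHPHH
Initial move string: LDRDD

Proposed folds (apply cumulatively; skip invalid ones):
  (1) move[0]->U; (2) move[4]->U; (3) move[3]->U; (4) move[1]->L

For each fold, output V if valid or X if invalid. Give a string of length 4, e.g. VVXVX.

Initial: LDRDD -> [(0, 0), (-1, 0), (-1, -1), (0, -1), (0, -2), (0, -3)]
Fold 1: move[0]->U => UDRDD INVALID (collision), skipped
Fold 2: move[4]->U => LDRDU INVALID (collision), skipped
Fold 3: move[3]->U => LDRUD INVALID (collision), skipped
Fold 4: move[1]->L => LLRDD INVALID (collision), skipped

Answer: XXXX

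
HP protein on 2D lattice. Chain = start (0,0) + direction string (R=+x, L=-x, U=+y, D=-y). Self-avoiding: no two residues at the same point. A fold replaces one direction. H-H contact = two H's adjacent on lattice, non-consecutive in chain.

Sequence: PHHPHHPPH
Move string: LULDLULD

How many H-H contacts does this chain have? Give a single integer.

Positions: [(0, 0), (-1, 0), (-1, 1), (-2, 1), (-2, 0), (-3, 0), (-3, 1), (-4, 1), (-4, 0)]
H-H contact: residue 1 @(-1,0) - residue 4 @(-2, 0)
H-H contact: residue 5 @(-3,0) - residue 8 @(-4, 0)

Answer: 2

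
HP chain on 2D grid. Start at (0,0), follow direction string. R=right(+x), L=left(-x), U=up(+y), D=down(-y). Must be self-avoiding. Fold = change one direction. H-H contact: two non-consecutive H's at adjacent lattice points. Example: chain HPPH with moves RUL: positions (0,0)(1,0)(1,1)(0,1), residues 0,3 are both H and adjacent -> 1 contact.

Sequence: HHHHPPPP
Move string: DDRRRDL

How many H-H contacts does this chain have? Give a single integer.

Positions: [(0, 0), (0, -1), (0, -2), (1, -2), (2, -2), (3, -2), (3, -3), (2, -3)]
No H-H contacts found.

Answer: 0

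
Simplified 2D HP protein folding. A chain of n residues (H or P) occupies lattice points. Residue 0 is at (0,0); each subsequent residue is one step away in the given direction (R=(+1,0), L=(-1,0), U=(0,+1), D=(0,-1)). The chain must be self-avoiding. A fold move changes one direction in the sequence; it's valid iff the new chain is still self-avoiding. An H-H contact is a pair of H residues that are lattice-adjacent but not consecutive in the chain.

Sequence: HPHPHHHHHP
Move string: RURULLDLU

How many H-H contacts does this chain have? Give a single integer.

Answer: 3

Derivation:
Positions: [(0, 0), (1, 0), (1, 1), (2, 1), (2, 2), (1, 2), (0, 2), (0, 1), (-1, 1), (-1, 2)]
H-H contact: residue 0 @(0,0) - residue 7 @(0, 1)
H-H contact: residue 2 @(1,1) - residue 7 @(0, 1)
H-H contact: residue 2 @(1,1) - residue 5 @(1, 2)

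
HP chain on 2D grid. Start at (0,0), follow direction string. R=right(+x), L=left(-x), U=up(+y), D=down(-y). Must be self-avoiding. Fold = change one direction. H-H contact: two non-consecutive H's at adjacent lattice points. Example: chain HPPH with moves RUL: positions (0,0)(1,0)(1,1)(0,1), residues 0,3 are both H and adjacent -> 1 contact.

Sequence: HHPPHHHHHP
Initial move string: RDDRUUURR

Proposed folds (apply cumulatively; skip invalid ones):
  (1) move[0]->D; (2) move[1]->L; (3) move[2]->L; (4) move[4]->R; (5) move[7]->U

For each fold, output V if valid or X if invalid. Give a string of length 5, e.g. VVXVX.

Answer: VXXVV

Derivation:
Initial: RDDRUUURR -> [(0, 0), (1, 0), (1, -1), (1, -2), (2, -2), (2, -1), (2, 0), (2, 1), (3, 1), (4, 1)]
Fold 1: move[0]->D => DDDRUUURR VALID
Fold 2: move[1]->L => DLDRUUURR INVALID (collision), skipped
Fold 3: move[2]->L => DDLRUUURR INVALID (collision), skipped
Fold 4: move[4]->R => DDDRRUURR VALID
Fold 5: move[7]->U => DDDRRUUUR VALID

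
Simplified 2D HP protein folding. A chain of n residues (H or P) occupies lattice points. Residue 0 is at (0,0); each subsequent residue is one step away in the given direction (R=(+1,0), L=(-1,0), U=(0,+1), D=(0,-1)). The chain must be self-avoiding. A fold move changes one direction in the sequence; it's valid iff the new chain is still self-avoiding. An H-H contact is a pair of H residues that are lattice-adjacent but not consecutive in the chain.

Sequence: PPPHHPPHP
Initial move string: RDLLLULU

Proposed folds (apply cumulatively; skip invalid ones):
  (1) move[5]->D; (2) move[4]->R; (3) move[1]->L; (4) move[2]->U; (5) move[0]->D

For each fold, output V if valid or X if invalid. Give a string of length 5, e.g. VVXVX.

Answer: VXXXV

Derivation:
Initial: RDLLLULU -> [(0, 0), (1, 0), (1, -1), (0, -1), (-1, -1), (-2, -1), (-2, 0), (-3, 0), (-3, 1)]
Fold 1: move[5]->D => RDLLLDLU VALID
Fold 2: move[4]->R => RDLLRDLU INVALID (collision), skipped
Fold 3: move[1]->L => RLLLLDLU INVALID (collision), skipped
Fold 4: move[2]->U => RDULLDLU INVALID (collision), skipped
Fold 5: move[0]->D => DDLLLDLU VALID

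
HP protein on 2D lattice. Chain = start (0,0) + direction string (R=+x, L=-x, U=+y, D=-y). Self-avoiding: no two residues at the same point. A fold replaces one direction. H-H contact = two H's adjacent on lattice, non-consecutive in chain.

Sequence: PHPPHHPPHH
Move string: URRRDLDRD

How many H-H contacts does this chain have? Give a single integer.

Positions: [(0, 0), (0, 1), (1, 1), (2, 1), (3, 1), (3, 0), (2, 0), (2, -1), (3, -1), (3, -2)]
H-H contact: residue 5 @(3,0) - residue 8 @(3, -1)

Answer: 1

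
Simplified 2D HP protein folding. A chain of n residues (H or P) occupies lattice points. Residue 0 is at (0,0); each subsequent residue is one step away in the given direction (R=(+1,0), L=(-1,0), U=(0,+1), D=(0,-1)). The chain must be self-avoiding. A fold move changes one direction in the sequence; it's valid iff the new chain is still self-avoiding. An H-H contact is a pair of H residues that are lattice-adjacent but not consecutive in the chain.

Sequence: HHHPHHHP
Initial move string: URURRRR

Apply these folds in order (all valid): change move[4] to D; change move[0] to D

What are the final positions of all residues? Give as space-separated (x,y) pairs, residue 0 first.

Answer: (0,0) (0,-1) (1,-1) (1,0) (2,0) (2,-1) (3,-1) (4,-1)

Derivation:
Initial moves: URURRRR
Fold: move[4]->D => URURDRR (positions: [(0, 0), (0, 1), (1, 1), (1, 2), (2, 2), (2, 1), (3, 1), (4, 1)])
Fold: move[0]->D => DRURDRR (positions: [(0, 0), (0, -1), (1, -1), (1, 0), (2, 0), (2, -1), (3, -1), (4, -1)])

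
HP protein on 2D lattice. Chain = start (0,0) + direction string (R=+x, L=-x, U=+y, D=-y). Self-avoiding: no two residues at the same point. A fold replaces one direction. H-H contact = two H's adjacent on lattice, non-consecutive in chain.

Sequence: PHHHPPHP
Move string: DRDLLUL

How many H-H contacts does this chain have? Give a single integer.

Answer: 1

Derivation:
Positions: [(0, 0), (0, -1), (1, -1), (1, -2), (0, -2), (-1, -2), (-1, -1), (-2, -1)]
H-H contact: residue 1 @(0,-1) - residue 6 @(-1, -1)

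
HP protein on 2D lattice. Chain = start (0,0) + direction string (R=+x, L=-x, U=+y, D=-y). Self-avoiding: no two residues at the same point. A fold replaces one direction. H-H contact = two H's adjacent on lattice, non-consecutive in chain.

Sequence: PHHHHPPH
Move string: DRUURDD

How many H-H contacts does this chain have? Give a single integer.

Positions: [(0, 0), (0, -1), (1, -1), (1, 0), (1, 1), (2, 1), (2, 0), (2, -1)]
H-H contact: residue 2 @(1,-1) - residue 7 @(2, -1)

Answer: 1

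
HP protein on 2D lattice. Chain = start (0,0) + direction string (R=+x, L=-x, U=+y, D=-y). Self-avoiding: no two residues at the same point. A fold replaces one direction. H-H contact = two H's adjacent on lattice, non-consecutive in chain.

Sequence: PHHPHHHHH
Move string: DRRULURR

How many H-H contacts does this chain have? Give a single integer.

Answer: 2

Derivation:
Positions: [(0, 0), (0, -1), (1, -1), (2, -1), (2, 0), (1, 0), (1, 1), (2, 1), (3, 1)]
H-H contact: residue 2 @(1,-1) - residue 5 @(1, 0)
H-H contact: residue 4 @(2,0) - residue 7 @(2, 1)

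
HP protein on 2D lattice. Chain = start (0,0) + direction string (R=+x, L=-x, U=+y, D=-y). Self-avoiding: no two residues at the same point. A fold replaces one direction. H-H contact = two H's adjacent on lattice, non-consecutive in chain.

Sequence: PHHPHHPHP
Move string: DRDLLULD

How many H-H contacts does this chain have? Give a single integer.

Positions: [(0, 0), (0, -1), (1, -1), (1, -2), (0, -2), (-1, -2), (-1, -1), (-2, -1), (-2, -2)]
H-H contact: residue 1 @(0,-1) - residue 4 @(0, -2)

Answer: 1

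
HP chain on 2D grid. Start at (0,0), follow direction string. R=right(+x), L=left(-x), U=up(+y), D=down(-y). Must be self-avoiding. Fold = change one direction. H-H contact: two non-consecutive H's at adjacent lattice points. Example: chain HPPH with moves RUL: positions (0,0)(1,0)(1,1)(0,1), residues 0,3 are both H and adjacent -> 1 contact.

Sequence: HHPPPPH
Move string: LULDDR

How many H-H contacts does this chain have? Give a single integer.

Answer: 1

Derivation:
Positions: [(0, 0), (-1, 0), (-1, 1), (-2, 1), (-2, 0), (-2, -1), (-1, -1)]
H-H contact: residue 1 @(-1,0) - residue 6 @(-1, -1)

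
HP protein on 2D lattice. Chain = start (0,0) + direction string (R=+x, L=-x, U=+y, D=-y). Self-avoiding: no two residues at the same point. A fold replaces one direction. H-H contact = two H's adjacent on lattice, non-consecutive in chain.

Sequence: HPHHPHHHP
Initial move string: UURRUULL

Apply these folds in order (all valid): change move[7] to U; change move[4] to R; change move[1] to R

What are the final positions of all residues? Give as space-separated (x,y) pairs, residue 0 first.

Answer: (0,0) (0,1) (1,1) (2,1) (3,1) (4,1) (4,2) (3,2) (3,3)

Derivation:
Initial moves: UURRUULL
Fold: move[7]->U => UURRUULU (positions: [(0, 0), (0, 1), (0, 2), (1, 2), (2, 2), (2, 3), (2, 4), (1, 4), (1, 5)])
Fold: move[4]->R => UURRRULU (positions: [(0, 0), (0, 1), (0, 2), (1, 2), (2, 2), (3, 2), (3, 3), (2, 3), (2, 4)])
Fold: move[1]->R => URRRRULU (positions: [(0, 0), (0, 1), (1, 1), (2, 1), (3, 1), (4, 1), (4, 2), (3, 2), (3, 3)])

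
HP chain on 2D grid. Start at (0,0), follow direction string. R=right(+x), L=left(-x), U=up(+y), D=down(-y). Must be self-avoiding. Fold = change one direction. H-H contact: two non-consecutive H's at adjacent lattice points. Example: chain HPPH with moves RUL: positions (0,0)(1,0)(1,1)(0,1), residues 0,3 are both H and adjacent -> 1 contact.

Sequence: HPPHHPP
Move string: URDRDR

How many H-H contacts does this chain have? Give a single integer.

Positions: [(0, 0), (0, 1), (1, 1), (1, 0), (2, 0), (2, -1), (3, -1)]
H-H contact: residue 0 @(0,0) - residue 3 @(1, 0)

Answer: 1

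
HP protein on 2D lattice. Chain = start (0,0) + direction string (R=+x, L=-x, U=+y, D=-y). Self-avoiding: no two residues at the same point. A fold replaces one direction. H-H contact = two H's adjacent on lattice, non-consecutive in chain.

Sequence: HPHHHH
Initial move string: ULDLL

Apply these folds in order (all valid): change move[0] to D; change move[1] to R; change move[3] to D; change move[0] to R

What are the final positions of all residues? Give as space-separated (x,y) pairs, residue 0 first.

Initial moves: ULDLL
Fold: move[0]->D => DLDLL (positions: [(0, 0), (0, -1), (-1, -1), (-1, -2), (-2, -2), (-3, -2)])
Fold: move[1]->R => DRDLL (positions: [(0, 0), (0, -1), (1, -1), (1, -2), (0, -2), (-1, -2)])
Fold: move[3]->D => DRDDL (positions: [(0, 0), (0, -1), (1, -1), (1, -2), (1, -3), (0, -3)])
Fold: move[0]->R => RRDDL (positions: [(0, 0), (1, 0), (2, 0), (2, -1), (2, -2), (1, -2)])

Answer: (0,0) (1,0) (2,0) (2,-1) (2,-2) (1,-2)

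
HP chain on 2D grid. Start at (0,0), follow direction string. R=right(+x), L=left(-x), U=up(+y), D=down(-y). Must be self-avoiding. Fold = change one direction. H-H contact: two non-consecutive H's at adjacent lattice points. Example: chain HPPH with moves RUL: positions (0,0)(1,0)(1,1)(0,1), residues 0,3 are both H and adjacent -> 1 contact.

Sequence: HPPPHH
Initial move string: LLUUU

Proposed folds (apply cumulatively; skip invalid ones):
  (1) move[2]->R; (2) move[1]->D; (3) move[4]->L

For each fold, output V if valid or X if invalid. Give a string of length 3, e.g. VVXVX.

Answer: XXV

Derivation:
Initial: LLUUU -> [(0, 0), (-1, 0), (-2, 0), (-2, 1), (-2, 2), (-2, 3)]
Fold 1: move[2]->R => LLRUU INVALID (collision), skipped
Fold 2: move[1]->D => LDUUU INVALID (collision), skipped
Fold 3: move[4]->L => LLUUL VALID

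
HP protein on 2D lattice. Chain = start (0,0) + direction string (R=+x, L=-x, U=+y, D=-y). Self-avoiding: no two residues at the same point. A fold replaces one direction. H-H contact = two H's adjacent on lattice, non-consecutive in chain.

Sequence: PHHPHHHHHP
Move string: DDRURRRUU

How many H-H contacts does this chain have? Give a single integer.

Answer: 1

Derivation:
Positions: [(0, 0), (0, -1), (0, -2), (1, -2), (1, -1), (2, -1), (3, -1), (4, -1), (4, 0), (4, 1)]
H-H contact: residue 1 @(0,-1) - residue 4 @(1, -1)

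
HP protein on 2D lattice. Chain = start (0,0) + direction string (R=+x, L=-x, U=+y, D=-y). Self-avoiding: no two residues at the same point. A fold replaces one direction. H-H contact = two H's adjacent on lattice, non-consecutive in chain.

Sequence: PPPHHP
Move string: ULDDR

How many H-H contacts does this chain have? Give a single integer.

Positions: [(0, 0), (0, 1), (-1, 1), (-1, 0), (-1, -1), (0, -1)]
No H-H contacts found.

Answer: 0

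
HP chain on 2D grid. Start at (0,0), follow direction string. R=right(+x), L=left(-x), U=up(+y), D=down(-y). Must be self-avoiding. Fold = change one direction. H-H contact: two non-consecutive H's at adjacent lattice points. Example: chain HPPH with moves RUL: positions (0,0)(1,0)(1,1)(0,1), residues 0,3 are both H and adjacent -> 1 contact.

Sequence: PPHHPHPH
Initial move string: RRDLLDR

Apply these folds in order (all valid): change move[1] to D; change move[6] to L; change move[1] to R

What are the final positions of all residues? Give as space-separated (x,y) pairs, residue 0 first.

Initial moves: RRDLLDR
Fold: move[1]->D => RDDLLDR (positions: [(0, 0), (1, 0), (1, -1), (1, -2), (0, -2), (-1, -2), (-1, -3), (0, -3)])
Fold: move[6]->L => RDDLLDL (positions: [(0, 0), (1, 0), (1, -1), (1, -2), (0, -2), (-1, -2), (-1, -3), (-2, -3)])
Fold: move[1]->R => RRDLLDL (positions: [(0, 0), (1, 0), (2, 0), (2, -1), (1, -1), (0, -1), (0, -2), (-1, -2)])

Answer: (0,0) (1,0) (2,0) (2,-1) (1,-1) (0,-1) (0,-2) (-1,-2)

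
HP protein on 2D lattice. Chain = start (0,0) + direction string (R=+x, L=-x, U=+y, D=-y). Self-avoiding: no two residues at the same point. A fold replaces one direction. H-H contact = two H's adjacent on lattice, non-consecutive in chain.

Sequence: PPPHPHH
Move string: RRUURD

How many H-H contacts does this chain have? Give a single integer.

Answer: 1

Derivation:
Positions: [(0, 0), (1, 0), (2, 0), (2, 1), (2, 2), (3, 2), (3, 1)]
H-H contact: residue 3 @(2,1) - residue 6 @(3, 1)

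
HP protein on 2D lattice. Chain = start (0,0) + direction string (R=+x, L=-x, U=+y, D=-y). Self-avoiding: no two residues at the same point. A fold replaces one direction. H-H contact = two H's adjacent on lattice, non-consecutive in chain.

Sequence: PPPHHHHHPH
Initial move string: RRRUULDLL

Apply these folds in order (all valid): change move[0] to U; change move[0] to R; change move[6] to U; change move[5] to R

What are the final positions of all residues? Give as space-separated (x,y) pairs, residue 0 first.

Answer: (0,0) (1,0) (2,0) (3,0) (3,1) (3,2) (4,2) (4,3) (3,3) (2,3)

Derivation:
Initial moves: RRRUULDLL
Fold: move[0]->U => URRUULDLL (positions: [(0, 0), (0, 1), (1, 1), (2, 1), (2, 2), (2, 3), (1, 3), (1, 2), (0, 2), (-1, 2)])
Fold: move[0]->R => RRRUULDLL (positions: [(0, 0), (1, 0), (2, 0), (3, 0), (3, 1), (3, 2), (2, 2), (2, 1), (1, 1), (0, 1)])
Fold: move[6]->U => RRRUULULL (positions: [(0, 0), (1, 0), (2, 0), (3, 0), (3, 1), (3, 2), (2, 2), (2, 3), (1, 3), (0, 3)])
Fold: move[5]->R => RRRUURULL (positions: [(0, 0), (1, 0), (2, 0), (3, 0), (3, 1), (3, 2), (4, 2), (4, 3), (3, 3), (2, 3)])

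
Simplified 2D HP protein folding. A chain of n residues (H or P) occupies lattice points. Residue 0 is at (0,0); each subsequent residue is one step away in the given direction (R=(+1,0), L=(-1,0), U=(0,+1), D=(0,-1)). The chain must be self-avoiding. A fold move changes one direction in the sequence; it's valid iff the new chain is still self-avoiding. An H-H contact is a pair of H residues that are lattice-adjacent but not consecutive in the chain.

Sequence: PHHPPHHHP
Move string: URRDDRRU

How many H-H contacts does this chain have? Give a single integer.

Answer: 0

Derivation:
Positions: [(0, 0), (0, 1), (1, 1), (2, 1), (2, 0), (2, -1), (3, -1), (4, -1), (4, 0)]
No H-H contacts found.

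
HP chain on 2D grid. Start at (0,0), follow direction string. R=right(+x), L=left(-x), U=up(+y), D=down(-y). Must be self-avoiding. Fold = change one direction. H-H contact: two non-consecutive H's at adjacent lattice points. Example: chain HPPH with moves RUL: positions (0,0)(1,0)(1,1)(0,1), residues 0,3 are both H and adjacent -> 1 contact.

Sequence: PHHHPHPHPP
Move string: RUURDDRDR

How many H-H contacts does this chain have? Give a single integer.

Positions: [(0, 0), (1, 0), (1, 1), (1, 2), (2, 2), (2, 1), (2, 0), (3, 0), (3, -1), (4, -1)]
H-H contact: residue 2 @(1,1) - residue 5 @(2, 1)

Answer: 1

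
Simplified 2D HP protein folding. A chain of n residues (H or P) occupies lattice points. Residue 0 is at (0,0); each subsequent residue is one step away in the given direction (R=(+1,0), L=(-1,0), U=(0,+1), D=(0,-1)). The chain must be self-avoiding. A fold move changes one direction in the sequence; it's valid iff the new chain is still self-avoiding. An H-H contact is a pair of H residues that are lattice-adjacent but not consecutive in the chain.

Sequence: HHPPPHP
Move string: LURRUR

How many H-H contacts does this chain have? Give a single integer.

Answer: 0

Derivation:
Positions: [(0, 0), (-1, 0), (-1, 1), (0, 1), (1, 1), (1, 2), (2, 2)]
No H-H contacts found.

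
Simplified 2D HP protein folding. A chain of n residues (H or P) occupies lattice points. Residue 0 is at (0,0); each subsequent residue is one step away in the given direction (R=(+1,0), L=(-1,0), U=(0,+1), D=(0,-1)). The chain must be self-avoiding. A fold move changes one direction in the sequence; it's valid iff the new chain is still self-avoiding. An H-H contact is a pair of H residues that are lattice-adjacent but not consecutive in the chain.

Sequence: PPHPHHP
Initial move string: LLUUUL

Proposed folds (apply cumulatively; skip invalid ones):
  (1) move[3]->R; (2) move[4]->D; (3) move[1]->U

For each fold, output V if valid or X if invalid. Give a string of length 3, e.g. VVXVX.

Initial: LLUUUL -> [(0, 0), (-1, 0), (-2, 0), (-2, 1), (-2, 2), (-2, 3), (-3, 3)]
Fold 1: move[3]->R => LLURUL VALID
Fold 2: move[4]->D => LLURDL INVALID (collision), skipped
Fold 3: move[1]->U => LUURUL VALID

Answer: VXV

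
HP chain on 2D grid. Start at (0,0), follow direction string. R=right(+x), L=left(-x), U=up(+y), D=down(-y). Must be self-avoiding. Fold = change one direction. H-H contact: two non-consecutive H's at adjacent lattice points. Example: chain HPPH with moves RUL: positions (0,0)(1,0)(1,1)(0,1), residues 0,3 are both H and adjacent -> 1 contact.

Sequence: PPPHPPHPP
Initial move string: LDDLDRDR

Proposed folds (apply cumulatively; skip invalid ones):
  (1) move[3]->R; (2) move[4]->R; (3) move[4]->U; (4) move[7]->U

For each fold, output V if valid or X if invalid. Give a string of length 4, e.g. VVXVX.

Initial: LDDLDRDR -> [(0, 0), (-1, 0), (-1, -1), (-1, -2), (-2, -2), (-2, -3), (-1, -3), (-1, -4), (0, -4)]
Fold 1: move[3]->R => LDDRDRDR VALID
Fold 2: move[4]->R => LDDRRRDR VALID
Fold 3: move[4]->U => LDDRURDR VALID
Fold 4: move[7]->U => LDDRURDU INVALID (collision), skipped

Answer: VVVX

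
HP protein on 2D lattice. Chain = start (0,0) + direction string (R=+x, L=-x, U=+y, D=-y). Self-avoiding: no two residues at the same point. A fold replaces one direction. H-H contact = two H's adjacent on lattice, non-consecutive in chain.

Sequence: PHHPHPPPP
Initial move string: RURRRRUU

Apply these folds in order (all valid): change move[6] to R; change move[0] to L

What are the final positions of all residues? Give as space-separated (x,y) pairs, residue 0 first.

Initial moves: RURRRRUU
Fold: move[6]->R => RURRRRRU (positions: [(0, 0), (1, 0), (1, 1), (2, 1), (3, 1), (4, 1), (5, 1), (6, 1), (6, 2)])
Fold: move[0]->L => LURRRRRU (positions: [(0, 0), (-1, 0), (-1, 1), (0, 1), (1, 1), (2, 1), (3, 1), (4, 1), (4, 2)])

Answer: (0,0) (-1,0) (-1,1) (0,1) (1,1) (2,1) (3,1) (4,1) (4,2)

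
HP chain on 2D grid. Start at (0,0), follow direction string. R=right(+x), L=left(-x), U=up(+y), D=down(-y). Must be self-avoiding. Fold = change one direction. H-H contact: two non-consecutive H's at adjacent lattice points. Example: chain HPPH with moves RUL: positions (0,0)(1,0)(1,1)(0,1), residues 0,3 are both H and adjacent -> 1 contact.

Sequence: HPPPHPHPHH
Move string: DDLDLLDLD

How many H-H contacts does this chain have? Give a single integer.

Positions: [(0, 0), (0, -1), (0, -2), (-1, -2), (-1, -3), (-2, -3), (-3, -3), (-3, -4), (-4, -4), (-4, -5)]
No H-H contacts found.

Answer: 0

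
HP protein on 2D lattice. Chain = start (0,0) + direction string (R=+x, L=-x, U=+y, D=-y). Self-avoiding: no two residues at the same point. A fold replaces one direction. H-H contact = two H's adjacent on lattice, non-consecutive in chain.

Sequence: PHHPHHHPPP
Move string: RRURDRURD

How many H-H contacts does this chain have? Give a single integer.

Answer: 1

Derivation:
Positions: [(0, 0), (1, 0), (2, 0), (2, 1), (3, 1), (3, 0), (4, 0), (4, 1), (5, 1), (5, 0)]
H-H contact: residue 2 @(2,0) - residue 5 @(3, 0)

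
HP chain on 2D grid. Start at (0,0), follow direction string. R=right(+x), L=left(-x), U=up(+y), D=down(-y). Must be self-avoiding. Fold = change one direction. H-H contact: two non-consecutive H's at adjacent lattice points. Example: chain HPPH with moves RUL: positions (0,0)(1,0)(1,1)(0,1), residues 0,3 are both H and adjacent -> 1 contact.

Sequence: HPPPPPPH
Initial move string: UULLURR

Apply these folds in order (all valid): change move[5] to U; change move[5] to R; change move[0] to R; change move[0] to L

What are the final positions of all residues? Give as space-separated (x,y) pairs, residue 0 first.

Initial moves: UULLURR
Fold: move[5]->U => UULLUUR (positions: [(0, 0), (0, 1), (0, 2), (-1, 2), (-2, 2), (-2, 3), (-2, 4), (-1, 4)])
Fold: move[5]->R => UULLURR (positions: [(0, 0), (0, 1), (0, 2), (-1, 2), (-2, 2), (-2, 3), (-1, 3), (0, 3)])
Fold: move[0]->R => RULLURR (positions: [(0, 0), (1, 0), (1, 1), (0, 1), (-1, 1), (-1, 2), (0, 2), (1, 2)])
Fold: move[0]->L => LULLURR (positions: [(0, 0), (-1, 0), (-1, 1), (-2, 1), (-3, 1), (-3, 2), (-2, 2), (-1, 2)])

Answer: (0,0) (-1,0) (-1,1) (-2,1) (-3,1) (-3,2) (-2,2) (-1,2)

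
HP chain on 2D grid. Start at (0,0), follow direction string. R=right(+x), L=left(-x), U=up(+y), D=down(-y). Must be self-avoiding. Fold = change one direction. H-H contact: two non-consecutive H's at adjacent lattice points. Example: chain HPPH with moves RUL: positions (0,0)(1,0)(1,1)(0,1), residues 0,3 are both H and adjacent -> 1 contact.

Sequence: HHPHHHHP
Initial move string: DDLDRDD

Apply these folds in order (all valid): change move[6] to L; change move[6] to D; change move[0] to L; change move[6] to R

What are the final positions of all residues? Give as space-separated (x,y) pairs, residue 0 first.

Answer: (0,0) (-1,0) (-1,-1) (-2,-1) (-2,-2) (-1,-2) (-1,-3) (0,-3)

Derivation:
Initial moves: DDLDRDD
Fold: move[6]->L => DDLDRDL (positions: [(0, 0), (0, -1), (0, -2), (-1, -2), (-1, -3), (0, -3), (0, -4), (-1, -4)])
Fold: move[6]->D => DDLDRDD (positions: [(0, 0), (0, -1), (0, -2), (-1, -2), (-1, -3), (0, -3), (0, -4), (0, -5)])
Fold: move[0]->L => LDLDRDD (positions: [(0, 0), (-1, 0), (-1, -1), (-2, -1), (-2, -2), (-1, -2), (-1, -3), (-1, -4)])
Fold: move[6]->R => LDLDRDR (positions: [(0, 0), (-1, 0), (-1, -1), (-2, -1), (-2, -2), (-1, -2), (-1, -3), (0, -3)])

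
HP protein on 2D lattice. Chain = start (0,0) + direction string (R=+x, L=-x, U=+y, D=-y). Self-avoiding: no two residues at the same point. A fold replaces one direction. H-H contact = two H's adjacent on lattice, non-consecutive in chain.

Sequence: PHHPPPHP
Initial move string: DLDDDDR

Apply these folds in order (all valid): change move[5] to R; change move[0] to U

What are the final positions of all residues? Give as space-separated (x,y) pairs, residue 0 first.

Initial moves: DLDDDDR
Fold: move[5]->R => DLDDDRR (positions: [(0, 0), (0, -1), (-1, -1), (-1, -2), (-1, -3), (-1, -4), (0, -4), (1, -4)])
Fold: move[0]->U => ULDDDRR (positions: [(0, 0), (0, 1), (-1, 1), (-1, 0), (-1, -1), (-1, -2), (0, -2), (1, -2)])

Answer: (0,0) (0,1) (-1,1) (-1,0) (-1,-1) (-1,-2) (0,-2) (1,-2)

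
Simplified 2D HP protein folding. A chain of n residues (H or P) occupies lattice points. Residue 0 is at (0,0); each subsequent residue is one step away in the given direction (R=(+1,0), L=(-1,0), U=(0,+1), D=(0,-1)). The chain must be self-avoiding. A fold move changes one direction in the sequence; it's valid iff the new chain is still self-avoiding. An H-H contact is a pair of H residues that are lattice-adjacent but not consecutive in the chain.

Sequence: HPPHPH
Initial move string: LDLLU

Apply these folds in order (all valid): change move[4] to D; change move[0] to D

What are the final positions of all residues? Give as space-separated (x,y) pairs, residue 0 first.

Initial moves: LDLLU
Fold: move[4]->D => LDLLD (positions: [(0, 0), (-1, 0), (-1, -1), (-2, -1), (-3, -1), (-3, -2)])
Fold: move[0]->D => DDLLD (positions: [(0, 0), (0, -1), (0, -2), (-1, -2), (-2, -2), (-2, -3)])

Answer: (0,0) (0,-1) (0,-2) (-1,-2) (-2,-2) (-2,-3)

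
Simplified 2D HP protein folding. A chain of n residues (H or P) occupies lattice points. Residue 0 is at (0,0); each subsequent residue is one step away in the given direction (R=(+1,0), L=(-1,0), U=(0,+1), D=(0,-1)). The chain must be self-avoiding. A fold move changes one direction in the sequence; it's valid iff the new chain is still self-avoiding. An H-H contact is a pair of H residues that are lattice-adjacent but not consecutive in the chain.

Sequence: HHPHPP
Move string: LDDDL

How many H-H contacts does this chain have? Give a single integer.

Answer: 0

Derivation:
Positions: [(0, 0), (-1, 0), (-1, -1), (-1, -2), (-1, -3), (-2, -3)]
No H-H contacts found.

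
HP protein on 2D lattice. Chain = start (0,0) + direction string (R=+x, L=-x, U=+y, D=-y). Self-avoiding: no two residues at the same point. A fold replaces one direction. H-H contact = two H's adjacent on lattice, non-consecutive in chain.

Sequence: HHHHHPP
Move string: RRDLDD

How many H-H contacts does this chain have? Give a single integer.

Answer: 1

Derivation:
Positions: [(0, 0), (1, 0), (2, 0), (2, -1), (1, -1), (1, -2), (1, -3)]
H-H contact: residue 1 @(1,0) - residue 4 @(1, -1)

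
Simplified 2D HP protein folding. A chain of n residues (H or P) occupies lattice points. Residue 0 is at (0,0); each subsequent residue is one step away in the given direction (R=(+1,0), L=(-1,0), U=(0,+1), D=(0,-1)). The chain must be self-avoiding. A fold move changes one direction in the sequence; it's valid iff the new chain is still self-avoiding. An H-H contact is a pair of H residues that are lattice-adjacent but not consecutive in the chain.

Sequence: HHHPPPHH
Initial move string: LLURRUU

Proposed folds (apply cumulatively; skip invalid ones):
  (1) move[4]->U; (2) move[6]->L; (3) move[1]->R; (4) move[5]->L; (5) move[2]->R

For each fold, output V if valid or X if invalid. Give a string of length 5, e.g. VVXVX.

Initial: LLURRUU -> [(0, 0), (-1, 0), (-2, 0), (-2, 1), (-1, 1), (0, 1), (0, 2), (0, 3)]
Fold 1: move[4]->U => LLURUUU VALID
Fold 2: move[6]->L => LLURUUL VALID
Fold 3: move[1]->R => LRURUUL INVALID (collision), skipped
Fold 4: move[5]->L => LLURULL VALID
Fold 5: move[2]->R => LLRRULL INVALID (collision), skipped

Answer: VVXVX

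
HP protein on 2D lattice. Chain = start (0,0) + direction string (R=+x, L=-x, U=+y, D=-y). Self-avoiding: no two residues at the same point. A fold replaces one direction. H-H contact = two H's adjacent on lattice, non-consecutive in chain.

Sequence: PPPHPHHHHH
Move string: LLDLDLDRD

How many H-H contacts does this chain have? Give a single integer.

Positions: [(0, 0), (-1, 0), (-2, 0), (-2, -1), (-3, -1), (-3, -2), (-4, -2), (-4, -3), (-3, -3), (-3, -4)]
H-H contact: residue 5 @(-3,-2) - residue 8 @(-3, -3)

Answer: 1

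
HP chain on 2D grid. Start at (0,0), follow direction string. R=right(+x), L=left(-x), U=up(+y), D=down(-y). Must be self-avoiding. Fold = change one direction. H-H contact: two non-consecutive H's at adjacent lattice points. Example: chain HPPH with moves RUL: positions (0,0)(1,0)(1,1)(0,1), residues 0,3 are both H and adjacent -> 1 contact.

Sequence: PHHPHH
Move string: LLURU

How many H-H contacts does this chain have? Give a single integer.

Positions: [(0, 0), (-1, 0), (-2, 0), (-2, 1), (-1, 1), (-1, 2)]
H-H contact: residue 1 @(-1,0) - residue 4 @(-1, 1)

Answer: 1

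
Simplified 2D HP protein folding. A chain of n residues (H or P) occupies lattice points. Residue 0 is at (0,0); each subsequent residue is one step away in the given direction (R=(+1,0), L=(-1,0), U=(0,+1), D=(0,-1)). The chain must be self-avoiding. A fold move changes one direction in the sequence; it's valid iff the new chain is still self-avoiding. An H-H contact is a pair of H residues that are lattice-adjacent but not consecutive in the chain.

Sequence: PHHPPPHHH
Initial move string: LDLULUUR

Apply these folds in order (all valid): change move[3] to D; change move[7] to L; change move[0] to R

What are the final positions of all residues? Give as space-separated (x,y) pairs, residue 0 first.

Initial moves: LDLULUUR
Fold: move[3]->D => LDLDLUUR (positions: [(0, 0), (-1, 0), (-1, -1), (-2, -1), (-2, -2), (-3, -2), (-3, -1), (-3, 0), (-2, 0)])
Fold: move[7]->L => LDLDLUUL (positions: [(0, 0), (-1, 0), (-1, -1), (-2, -1), (-2, -2), (-3, -2), (-3, -1), (-3, 0), (-4, 0)])
Fold: move[0]->R => RDLDLUUL (positions: [(0, 0), (1, 0), (1, -1), (0, -1), (0, -2), (-1, -2), (-1, -1), (-1, 0), (-2, 0)])

Answer: (0,0) (1,0) (1,-1) (0,-1) (0,-2) (-1,-2) (-1,-1) (-1,0) (-2,0)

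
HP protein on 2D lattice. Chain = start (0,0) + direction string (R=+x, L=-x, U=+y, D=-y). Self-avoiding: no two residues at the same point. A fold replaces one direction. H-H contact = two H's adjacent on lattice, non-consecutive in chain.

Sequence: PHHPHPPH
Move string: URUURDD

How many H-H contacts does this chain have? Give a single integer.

Answer: 1

Derivation:
Positions: [(0, 0), (0, 1), (1, 1), (1, 2), (1, 3), (2, 3), (2, 2), (2, 1)]
H-H contact: residue 2 @(1,1) - residue 7 @(2, 1)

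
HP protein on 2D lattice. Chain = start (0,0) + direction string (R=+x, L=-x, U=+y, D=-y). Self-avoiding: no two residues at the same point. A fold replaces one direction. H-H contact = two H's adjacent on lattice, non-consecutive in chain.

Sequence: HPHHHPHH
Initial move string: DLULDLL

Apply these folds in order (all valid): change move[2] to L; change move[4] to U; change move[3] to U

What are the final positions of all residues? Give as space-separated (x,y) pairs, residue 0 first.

Initial moves: DLULDLL
Fold: move[2]->L => DLLLDLL (positions: [(0, 0), (0, -1), (-1, -1), (-2, -1), (-3, -1), (-3, -2), (-4, -2), (-5, -2)])
Fold: move[4]->U => DLLLULL (positions: [(0, 0), (0, -1), (-1, -1), (-2, -1), (-3, -1), (-3, 0), (-4, 0), (-5, 0)])
Fold: move[3]->U => DLLUULL (positions: [(0, 0), (0, -1), (-1, -1), (-2, -1), (-2, 0), (-2, 1), (-3, 1), (-4, 1)])

Answer: (0,0) (0,-1) (-1,-1) (-2,-1) (-2,0) (-2,1) (-3,1) (-4,1)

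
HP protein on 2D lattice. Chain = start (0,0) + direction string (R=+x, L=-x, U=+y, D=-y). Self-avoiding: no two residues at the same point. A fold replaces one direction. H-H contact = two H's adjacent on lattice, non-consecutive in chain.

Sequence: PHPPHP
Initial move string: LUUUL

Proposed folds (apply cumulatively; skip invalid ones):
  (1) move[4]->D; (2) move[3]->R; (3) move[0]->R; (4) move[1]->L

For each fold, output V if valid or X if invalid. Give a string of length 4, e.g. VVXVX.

Initial: LUUUL -> [(0, 0), (-1, 0), (-1, 1), (-1, 2), (-1, 3), (-2, 3)]
Fold 1: move[4]->D => LUUUD INVALID (collision), skipped
Fold 2: move[3]->R => LUURL INVALID (collision), skipped
Fold 3: move[0]->R => RUUUL VALID
Fold 4: move[1]->L => RLUUL INVALID (collision), skipped

Answer: XXVX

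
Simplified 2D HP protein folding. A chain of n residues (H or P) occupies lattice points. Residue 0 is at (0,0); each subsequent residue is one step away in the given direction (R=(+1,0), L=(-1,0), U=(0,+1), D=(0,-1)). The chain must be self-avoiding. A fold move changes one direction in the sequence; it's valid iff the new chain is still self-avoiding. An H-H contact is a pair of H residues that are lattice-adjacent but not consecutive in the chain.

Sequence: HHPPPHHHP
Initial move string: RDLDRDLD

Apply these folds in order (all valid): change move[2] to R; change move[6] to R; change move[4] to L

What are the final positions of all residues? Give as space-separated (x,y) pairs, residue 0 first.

Answer: (0,0) (1,0) (1,-1) (2,-1) (2,-2) (1,-2) (1,-3) (2,-3) (2,-4)

Derivation:
Initial moves: RDLDRDLD
Fold: move[2]->R => RDRDRDLD (positions: [(0, 0), (1, 0), (1, -1), (2, -1), (2, -2), (3, -2), (3, -3), (2, -3), (2, -4)])
Fold: move[6]->R => RDRDRDRD (positions: [(0, 0), (1, 0), (1, -1), (2, -1), (2, -2), (3, -2), (3, -3), (4, -3), (4, -4)])
Fold: move[4]->L => RDRDLDRD (positions: [(0, 0), (1, 0), (1, -1), (2, -1), (2, -2), (1, -2), (1, -3), (2, -3), (2, -4)])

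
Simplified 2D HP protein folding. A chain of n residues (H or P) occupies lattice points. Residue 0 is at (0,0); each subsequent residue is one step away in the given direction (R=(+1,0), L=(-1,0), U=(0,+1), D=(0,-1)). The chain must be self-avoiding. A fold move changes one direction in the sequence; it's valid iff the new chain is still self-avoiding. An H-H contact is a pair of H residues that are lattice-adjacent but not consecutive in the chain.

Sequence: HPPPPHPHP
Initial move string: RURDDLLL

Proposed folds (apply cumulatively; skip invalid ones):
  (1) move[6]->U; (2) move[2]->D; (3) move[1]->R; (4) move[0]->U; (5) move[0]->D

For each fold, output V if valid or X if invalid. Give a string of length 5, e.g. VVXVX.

Initial: RURDDLLL -> [(0, 0), (1, 0), (1, 1), (2, 1), (2, 0), (2, -1), (1, -1), (0, -1), (-1, -1)]
Fold 1: move[6]->U => RURDDLUL INVALID (collision), skipped
Fold 2: move[2]->D => RUDDDLLL INVALID (collision), skipped
Fold 3: move[1]->R => RRRDDLLL VALID
Fold 4: move[0]->U => URRDDLLL VALID
Fold 5: move[0]->D => DRRDDLLL VALID

Answer: XXVVV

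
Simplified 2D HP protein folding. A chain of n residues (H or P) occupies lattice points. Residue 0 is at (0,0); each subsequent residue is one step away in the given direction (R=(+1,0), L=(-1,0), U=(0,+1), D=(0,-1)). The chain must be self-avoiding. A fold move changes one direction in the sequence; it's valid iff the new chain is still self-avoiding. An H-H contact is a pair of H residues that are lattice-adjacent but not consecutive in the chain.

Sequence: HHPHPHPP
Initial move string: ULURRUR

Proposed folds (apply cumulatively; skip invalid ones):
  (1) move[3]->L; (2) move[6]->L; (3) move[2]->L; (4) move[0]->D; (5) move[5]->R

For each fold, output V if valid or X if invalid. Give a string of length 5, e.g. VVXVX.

Answer: XVXXX

Derivation:
Initial: ULURRUR -> [(0, 0), (0, 1), (-1, 1), (-1, 2), (0, 2), (1, 2), (1, 3), (2, 3)]
Fold 1: move[3]->L => ULULRUR INVALID (collision), skipped
Fold 2: move[6]->L => ULURRUL VALID
Fold 3: move[2]->L => ULLRRUL INVALID (collision), skipped
Fold 4: move[0]->D => DLURRUL INVALID (collision), skipped
Fold 5: move[5]->R => ULURRRL INVALID (collision), skipped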